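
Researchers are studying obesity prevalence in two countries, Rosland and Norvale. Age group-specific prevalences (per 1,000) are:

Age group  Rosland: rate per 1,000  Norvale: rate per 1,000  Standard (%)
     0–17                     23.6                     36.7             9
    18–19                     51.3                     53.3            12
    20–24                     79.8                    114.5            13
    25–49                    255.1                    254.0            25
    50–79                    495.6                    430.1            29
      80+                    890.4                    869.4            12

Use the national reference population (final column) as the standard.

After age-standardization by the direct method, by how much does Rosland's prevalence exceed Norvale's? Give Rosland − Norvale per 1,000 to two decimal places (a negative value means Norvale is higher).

Standard weights: 0.09, 0.12, 0.13, 0.25, 0.29, 0.12.
Rosland: 0.0900×23.6 + 0.1200×51.3 + 0.1300×79.8 + 0.2500×255.1 + 0.2900×495.6 + 0.1200×890.4 = 333.0010 per 1,000.
Norvale: 0.0900×36.7 + 0.1200×53.3 + 0.1300×114.5 + 0.2500×254.0 + 0.2900×430.1 + 0.1200×869.4 = 317.1410 per 1,000.
Difference = 333.0010 − 317.1410 = 15.8600.

15.86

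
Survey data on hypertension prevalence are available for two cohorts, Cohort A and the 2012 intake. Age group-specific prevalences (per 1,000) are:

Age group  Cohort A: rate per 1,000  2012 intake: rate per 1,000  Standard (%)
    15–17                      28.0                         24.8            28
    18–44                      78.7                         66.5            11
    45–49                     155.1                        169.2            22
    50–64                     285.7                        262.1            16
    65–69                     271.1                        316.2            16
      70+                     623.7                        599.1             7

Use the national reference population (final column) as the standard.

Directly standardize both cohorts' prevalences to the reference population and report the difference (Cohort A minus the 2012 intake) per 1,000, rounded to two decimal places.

Standard weights: 0.28, 0.11, 0.22, 0.16, 0.16, 0.07.
Cohort A: 0.2800×28.0 + 0.1100×78.7 + 0.2200×155.1 + 0.1600×285.7 + 0.1600×271.1 + 0.0700×623.7 = 183.3660 per 1,000.
The 2012 intake: 0.2800×24.8 + 0.1100×66.5 + 0.2200×169.2 + 0.1600×262.1 + 0.1600×316.2 + 0.0700×599.1 = 185.9480 per 1,000.
Difference = 183.3660 − 185.9480 = -2.5820.

-2.58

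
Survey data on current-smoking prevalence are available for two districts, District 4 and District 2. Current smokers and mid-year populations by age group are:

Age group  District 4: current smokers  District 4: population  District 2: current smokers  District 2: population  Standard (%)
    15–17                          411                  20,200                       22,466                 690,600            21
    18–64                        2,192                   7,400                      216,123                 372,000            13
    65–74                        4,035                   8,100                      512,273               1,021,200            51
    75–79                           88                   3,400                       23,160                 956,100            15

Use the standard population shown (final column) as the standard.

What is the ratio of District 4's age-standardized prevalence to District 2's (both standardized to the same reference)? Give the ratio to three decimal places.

Age-specific rates per 1,000 for District 4: 20.347, 296.216, 498.148, 25.882.
For District 2: 32.531, 580.976, 501.638, 24.223.
Standard weights: 0.21, 0.13, 0.51, 0.15.
District 4: 0.2100×20.347 + 0.1300×296.216 + 0.5100×498.148 + 0.1500×25.882 = 300.7188 per 1,000.
District 2: 0.2100×32.531 + 0.1300×580.976 + 0.5100×501.638 + 0.1500×24.223 = 341.8274 per 1,000.
Ratio = 300.7188 ÷ 341.8274 = 0.87974.

0.880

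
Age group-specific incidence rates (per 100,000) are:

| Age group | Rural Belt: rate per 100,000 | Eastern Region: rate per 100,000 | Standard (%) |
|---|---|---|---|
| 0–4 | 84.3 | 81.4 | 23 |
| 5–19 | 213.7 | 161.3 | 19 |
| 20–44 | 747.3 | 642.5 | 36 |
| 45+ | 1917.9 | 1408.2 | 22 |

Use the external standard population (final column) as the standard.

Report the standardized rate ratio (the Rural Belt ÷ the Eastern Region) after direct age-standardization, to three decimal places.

1.272

Standard weights: 0.23, 0.19, 0.36, 0.22.
The Rural Belt: 0.2300×84.3 + 0.1900×213.7 + 0.3600×747.3 + 0.2200×1917.9 = 750.9580 per 100,000.
The Eastern Region: 0.2300×81.4 + 0.1900×161.3 + 0.3600×642.5 + 0.2200×1408.2 = 590.4730 per 100,000.
Ratio = 750.9580 ÷ 590.4730 = 1.27179.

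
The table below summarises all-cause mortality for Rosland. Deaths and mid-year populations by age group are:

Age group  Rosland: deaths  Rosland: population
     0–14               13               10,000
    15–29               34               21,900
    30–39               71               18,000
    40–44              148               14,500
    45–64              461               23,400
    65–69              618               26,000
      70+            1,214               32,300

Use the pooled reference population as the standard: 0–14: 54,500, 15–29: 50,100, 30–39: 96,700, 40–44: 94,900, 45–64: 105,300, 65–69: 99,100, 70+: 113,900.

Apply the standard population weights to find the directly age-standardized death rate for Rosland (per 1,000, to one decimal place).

Age-specific rates per 1,000 for Rosland: 1.300, 1.553, 3.944, 10.207, 19.701, 23.769, 37.585.
Standard total = 614,500; weights = 0.0887, 0.0815, 0.1574, 0.1544, 0.1714, 0.1613, 0.1854.
Standardized rate: 0.0887×1.300 + 0.0815×1.553 + 0.1574×3.944 + 0.1544×10.207 + 0.1714×19.701 + 0.1613×23.769 + 0.1854×37.585 = 16.6146 per 1,000.

16.6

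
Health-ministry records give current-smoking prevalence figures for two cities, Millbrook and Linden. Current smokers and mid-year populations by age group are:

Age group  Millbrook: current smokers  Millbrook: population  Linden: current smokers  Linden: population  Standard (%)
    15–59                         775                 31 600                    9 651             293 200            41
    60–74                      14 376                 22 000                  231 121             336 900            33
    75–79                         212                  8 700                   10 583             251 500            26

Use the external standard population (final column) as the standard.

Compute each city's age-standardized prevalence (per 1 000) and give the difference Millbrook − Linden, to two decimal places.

-18.79

Age-specific rates per 1 000 for Millbrook: 24.525, 653.455, 24.368.
For Linden: 32.916, 686.023, 42.080.
Standard weights: 0.41, 0.33, 0.26.
Millbrook: 0.4100×24.525 + 0.3300×653.455 + 0.2600×24.368 = 232.0310 per 1 000.
Linden: 0.4100×32.916 + 0.3300×686.023 + 0.2600×42.080 = 250.8237 per 1 000.
Difference = 232.0310 − 250.8237 = -18.7927.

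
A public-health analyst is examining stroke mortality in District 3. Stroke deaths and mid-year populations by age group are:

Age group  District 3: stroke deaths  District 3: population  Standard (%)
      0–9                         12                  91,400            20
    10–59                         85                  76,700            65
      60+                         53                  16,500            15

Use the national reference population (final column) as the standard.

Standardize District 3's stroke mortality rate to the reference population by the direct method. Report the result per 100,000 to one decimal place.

122.8

Age-specific rates per 100,000 for District 3: 13.13, 110.82, 321.21.
Standard weights: 0.20, 0.65, 0.15.
Standardized rate: 0.2000×13.13 + 0.6500×110.82 + 0.1500×321.21 = 122.8415 per 100,000.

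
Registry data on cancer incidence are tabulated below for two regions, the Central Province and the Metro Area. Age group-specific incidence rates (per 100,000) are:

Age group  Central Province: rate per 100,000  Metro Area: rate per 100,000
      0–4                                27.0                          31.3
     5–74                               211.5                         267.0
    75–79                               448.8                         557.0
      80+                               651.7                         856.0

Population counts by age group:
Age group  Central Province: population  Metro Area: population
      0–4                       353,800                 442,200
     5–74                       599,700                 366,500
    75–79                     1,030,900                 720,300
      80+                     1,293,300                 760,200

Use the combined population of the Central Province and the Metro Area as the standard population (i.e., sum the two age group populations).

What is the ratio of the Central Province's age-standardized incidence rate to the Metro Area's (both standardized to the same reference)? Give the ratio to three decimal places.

Combined standard total = 5,566,900; weights = 0.1430, 0.1736, 0.3146, 0.3689.
The Central Province: 0.1430×27.0 + 0.1736×211.5 + 0.3146×448.8 + 0.3689×651.7 = 422.1466 per 100,000.
The Metro Area: 0.1430×31.3 + 0.1736×267.0 + 0.3146×557.0 + 0.3689×856.0 = 541.7925 per 100,000.
Ratio = 422.1466 ÷ 541.7925 = 0.77917.

0.779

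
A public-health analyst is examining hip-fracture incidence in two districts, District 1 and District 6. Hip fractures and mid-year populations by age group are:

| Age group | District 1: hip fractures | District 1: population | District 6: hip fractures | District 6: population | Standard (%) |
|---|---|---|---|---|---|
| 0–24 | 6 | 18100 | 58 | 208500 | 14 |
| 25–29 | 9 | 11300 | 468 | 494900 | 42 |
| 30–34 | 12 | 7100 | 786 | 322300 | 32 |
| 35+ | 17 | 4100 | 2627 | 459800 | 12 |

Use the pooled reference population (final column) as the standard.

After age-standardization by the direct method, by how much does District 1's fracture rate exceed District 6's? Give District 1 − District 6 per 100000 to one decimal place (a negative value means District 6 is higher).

-48.3

Age-specific rates per 100000 for District 1: 33.15, 79.65, 169.01, 414.63.
For District 6: 27.82, 94.56, 243.87, 571.34.
Standard weights: 0.14, 0.42, 0.32, 0.12.
District 1: 0.1400×33.15 + 0.4200×79.65 + 0.3200×169.01 + 0.1200×414.63 = 141.9328 per 100000.
District 6: 0.1400×27.82 + 0.4200×94.56 + 0.3200×243.87 + 0.1200×571.34 = 190.2109 per 100000.
Difference = 141.9328 − 190.2109 = -48.2781.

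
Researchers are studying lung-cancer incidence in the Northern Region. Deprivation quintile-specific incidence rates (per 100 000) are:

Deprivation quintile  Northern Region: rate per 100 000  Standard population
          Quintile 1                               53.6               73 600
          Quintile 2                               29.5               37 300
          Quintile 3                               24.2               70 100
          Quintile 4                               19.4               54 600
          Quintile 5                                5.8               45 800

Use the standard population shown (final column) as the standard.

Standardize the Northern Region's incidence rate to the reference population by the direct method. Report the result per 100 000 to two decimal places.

Standard total = 281 400; weights = 0.2615, 0.1326, 0.2491, 0.1940, 0.1628.
Standardized rate: 0.2615×53.6 + 0.1326×29.5 + 0.2491×24.2 + 0.1940×19.4 + 0.1628×5.8 = 28.6660 per 100 000.

28.67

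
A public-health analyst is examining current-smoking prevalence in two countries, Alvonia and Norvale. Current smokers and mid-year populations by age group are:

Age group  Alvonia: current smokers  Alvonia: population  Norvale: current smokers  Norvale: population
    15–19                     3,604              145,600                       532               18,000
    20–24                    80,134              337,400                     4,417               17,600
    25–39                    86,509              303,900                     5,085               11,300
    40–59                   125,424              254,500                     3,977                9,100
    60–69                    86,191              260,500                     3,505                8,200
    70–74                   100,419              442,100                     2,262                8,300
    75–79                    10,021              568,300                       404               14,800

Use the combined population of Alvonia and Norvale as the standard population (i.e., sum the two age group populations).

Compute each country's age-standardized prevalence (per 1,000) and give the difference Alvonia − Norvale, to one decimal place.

Age-specific rates per 1,000 for Alvonia: 24.753, 237.504, 284.663, 492.825, 330.868, 227.141, 17.633.
For Norvale: 29.556, 250.966, 450.000, 437.033, 427.439, 272.530, 27.297.
Combined standard total = 2,399,600; weights = 0.0682, 0.1479, 0.1314, 0.1099, 0.1120, 0.1877, 0.2430.
Alvonia: 0.0682×24.753 + 0.1479×237.504 + 0.1314×284.663 + 0.1099×492.825 + 0.1120×330.868 + 0.1877×227.141 + 0.2430×17.633 = 212.3222 per 1,000.
Norvale: 0.0682×29.556 + 0.1479×250.966 + 0.1314×450.000 + 0.1099×437.033 + 0.1120×427.439 + 0.1877×272.530 + 0.2430×27.297 = 251.9118 per 1,000.
Difference = 212.3222 − 251.9118 = -39.5896.

-39.6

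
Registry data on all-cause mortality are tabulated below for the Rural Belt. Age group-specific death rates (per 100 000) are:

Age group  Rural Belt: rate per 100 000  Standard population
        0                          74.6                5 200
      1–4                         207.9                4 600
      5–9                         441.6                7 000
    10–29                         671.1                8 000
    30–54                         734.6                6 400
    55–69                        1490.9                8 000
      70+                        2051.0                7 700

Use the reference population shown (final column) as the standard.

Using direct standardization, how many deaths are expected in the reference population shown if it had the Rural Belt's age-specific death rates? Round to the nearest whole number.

422

Expected deaths = Σ (standard pop × age-specific rate ÷ 100 000)
= 5 200×74.6/100 000 + 4 600×207.9/100 000 + 7 000×441.6/100 000 + 8 000×671.1/100 000 + 6 400×734.6/100 000 + 8 000×1490.9/100 000 + 7 700×2051.0/100 000
= 3.88 + 9.56 + 30.91 + 53.69 + 47.01 + 119.27 + 157.93 = 422.26.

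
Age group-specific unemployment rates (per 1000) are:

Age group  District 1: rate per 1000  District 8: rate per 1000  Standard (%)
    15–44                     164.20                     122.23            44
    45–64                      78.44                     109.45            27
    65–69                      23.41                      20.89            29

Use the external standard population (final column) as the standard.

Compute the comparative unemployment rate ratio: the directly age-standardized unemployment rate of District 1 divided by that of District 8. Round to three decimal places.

1.121

Standard weights: 0.44, 0.27, 0.29.
District 1: 0.4400×164.20 + 0.2700×78.44 + 0.2900×23.41 = 100.2157 per 1000.
District 8: 0.4400×122.23 + 0.2700×109.45 + 0.2900×20.89 = 89.3908 per 1000.
Ratio = 100.2157 ÷ 89.3908 = 1.12110.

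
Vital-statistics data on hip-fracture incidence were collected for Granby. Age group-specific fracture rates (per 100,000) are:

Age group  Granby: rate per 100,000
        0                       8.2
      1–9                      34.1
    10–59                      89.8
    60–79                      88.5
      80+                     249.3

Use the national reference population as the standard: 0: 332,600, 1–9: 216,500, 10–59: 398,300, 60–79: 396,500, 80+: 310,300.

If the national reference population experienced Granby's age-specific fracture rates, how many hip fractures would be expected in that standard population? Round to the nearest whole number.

1583

Expected hip fractures = Σ (standard pop × age-specific rate ÷ 100,000)
= 332,600×8.2/100,000 + 216,500×34.1/100,000 + 398,300×89.8/100,000 + 396,500×88.5/100,000 + 310,300×249.3/100,000
= 27.27 + 73.83 + 357.67 + 350.90 + 773.58 = 1583.25.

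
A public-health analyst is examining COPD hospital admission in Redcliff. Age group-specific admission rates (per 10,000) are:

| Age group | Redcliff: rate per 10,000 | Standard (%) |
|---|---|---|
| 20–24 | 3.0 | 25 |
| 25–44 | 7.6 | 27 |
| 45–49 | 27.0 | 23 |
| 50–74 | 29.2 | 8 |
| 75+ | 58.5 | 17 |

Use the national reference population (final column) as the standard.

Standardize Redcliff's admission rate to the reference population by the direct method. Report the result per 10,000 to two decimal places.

21.29

Standard weights: 0.25, 0.27, 0.23, 0.08, 0.17.
Standardized rate: 0.2500×3.0 + 0.2700×7.6 + 0.2300×27.0 + 0.0800×29.2 + 0.1700×58.5 = 21.2930 per 10,000.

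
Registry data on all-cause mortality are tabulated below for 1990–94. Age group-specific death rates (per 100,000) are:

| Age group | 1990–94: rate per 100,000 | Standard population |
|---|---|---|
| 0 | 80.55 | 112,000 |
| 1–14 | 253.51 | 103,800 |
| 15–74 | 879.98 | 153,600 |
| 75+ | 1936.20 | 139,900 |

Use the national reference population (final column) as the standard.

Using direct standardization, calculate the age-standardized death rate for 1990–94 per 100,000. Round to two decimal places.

866.63

Standard total = 509,300; weights = 0.2199, 0.2038, 0.3016, 0.2747.
Standardized rate: 0.2199×80.55 + 0.2038×253.51 + 0.3016×879.98 + 0.2747×1936.20 = 866.6312 per 100,000.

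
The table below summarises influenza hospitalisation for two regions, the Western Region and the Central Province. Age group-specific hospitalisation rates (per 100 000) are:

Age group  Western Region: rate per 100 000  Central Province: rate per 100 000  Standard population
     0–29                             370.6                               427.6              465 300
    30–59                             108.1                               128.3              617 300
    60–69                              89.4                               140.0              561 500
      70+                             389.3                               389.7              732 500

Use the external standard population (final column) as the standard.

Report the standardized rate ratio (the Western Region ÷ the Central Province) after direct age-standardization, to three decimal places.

Standard total = 2 376 600; weights = 0.1958, 0.2597, 0.2363, 0.3082.
The Western Region: 0.1958×370.6 + 0.2597×108.1 + 0.2363×89.4 + 0.3082×389.3 = 241.7448 per 100 000.
The Central Province: 0.1958×427.6 + 0.2597×128.3 + 0.2363×140.0 + 0.3082×389.7 = 270.2294 per 100 000.
Ratio = 241.7448 ÷ 270.2294 = 0.89459.

0.895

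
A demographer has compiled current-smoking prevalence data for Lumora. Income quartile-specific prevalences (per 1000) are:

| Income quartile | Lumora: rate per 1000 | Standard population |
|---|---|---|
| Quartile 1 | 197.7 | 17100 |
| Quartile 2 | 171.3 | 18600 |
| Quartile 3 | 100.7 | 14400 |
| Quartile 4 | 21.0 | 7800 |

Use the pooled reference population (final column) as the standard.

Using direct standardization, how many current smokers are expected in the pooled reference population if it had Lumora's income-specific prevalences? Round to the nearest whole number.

Expected current smokers = Σ (standard pop × income-specific rate ÷ 1000)
= 17100×197.7/1000 + 18600×171.3/1000 + 14400×100.7/1000 + 7800×21.0/1000
= 3380.67 + 3186.18 + 1450.08 + 163.80 = 8180.73.

8181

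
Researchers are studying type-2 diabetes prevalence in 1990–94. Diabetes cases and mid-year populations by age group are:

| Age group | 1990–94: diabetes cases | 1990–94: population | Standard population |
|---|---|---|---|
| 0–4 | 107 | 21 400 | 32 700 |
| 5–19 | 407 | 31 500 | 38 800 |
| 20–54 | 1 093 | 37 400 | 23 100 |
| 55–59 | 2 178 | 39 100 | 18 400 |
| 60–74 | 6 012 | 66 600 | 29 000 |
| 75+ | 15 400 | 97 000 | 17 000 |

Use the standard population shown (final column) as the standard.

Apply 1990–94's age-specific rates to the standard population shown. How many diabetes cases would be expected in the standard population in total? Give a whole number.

Age-specific rates per 1 000 for 1990–94: 5.000, 12.921, 29.225, 55.703, 90.270, 158.763.
Expected diabetes cases = Σ (standard pop × age-specific rate ÷ 1 000)
= 32 700×5.000/1 000 + 38 800×12.921/1 000 + 23 100×29.225/1 000 + 18 400×55.703/1 000 + 29 000×90.270/1 000 + 17 000×158.763/1 000
= 163.50 + 501.32 + 675.09 + 1024.94 + 2617.84 + 2698.97 = 7681.66.

7682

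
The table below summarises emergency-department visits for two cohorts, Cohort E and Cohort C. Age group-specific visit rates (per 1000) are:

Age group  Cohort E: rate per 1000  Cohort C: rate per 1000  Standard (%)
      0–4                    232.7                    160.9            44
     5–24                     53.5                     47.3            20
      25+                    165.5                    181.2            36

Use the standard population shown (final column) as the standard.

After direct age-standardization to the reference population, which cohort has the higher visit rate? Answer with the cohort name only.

Standard weights: 0.44, 0.20, 0.36.
Cohort E: 0.4400×232.7 + 0.2000×53.5 + 0.3600×165.5 = 172.6680 per 1000.
Cohort C: 0.4400×160.9 + 0.2000×47.3 + 0.3600×181.2 = 145.4880 per 1000.

Cohort E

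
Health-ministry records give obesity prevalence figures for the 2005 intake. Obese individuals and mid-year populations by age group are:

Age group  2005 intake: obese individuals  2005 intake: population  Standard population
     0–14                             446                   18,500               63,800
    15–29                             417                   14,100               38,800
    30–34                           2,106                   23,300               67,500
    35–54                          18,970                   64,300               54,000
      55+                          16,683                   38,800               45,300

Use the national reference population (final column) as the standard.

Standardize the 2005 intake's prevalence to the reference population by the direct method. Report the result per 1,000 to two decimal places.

Age-specific rates per 1,000 for the 2005 intake: 24.108, 29.574, 90.386, 295.023, 429.974.
Standard total = 269,400; weights = 0.2368, 0.1440, 0.2506, 0.2004, 0.1682.
Standardized rate: 0.2368×24.108 + 0.1440×29.574 + 0.2506×90.386 + 0.2004×295.023 + 0.1682×429.974 = 164.0525 per 1,000.

164.05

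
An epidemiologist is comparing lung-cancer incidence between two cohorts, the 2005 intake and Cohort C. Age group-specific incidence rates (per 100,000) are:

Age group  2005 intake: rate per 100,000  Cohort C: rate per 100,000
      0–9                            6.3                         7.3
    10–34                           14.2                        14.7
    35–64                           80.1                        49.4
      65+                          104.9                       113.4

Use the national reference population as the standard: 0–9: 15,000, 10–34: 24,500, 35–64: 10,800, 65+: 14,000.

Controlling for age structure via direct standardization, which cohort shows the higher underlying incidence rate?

Standard total = 64,300; weights = 0.2333, 0.3810, 0.1680, 0.2177.
The 2005 intake: 0.2333×6.3 + 0.3810×14.2 + 0.1680×80.1 + 0.2177×104.9 = 43.1739 per 100,000.
Cohort C: 0.2333×7.3 + 0.3810×14.7 + 0.1680×49.4 + 0.2177×113.4 = 40.2919 per 100,000.

2005 intake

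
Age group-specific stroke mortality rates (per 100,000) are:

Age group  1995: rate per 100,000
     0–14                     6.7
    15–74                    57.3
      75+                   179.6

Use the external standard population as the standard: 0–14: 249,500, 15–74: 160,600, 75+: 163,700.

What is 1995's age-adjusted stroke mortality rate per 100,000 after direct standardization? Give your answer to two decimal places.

Standard total = 573,800; weights = 0.4348, 0.2799, 0.2853.
Standardized rate: 0.4348×6.7 + 0.2799×57.3 + 0.2853×179.6 = 70.1892 per 100,000.

70.19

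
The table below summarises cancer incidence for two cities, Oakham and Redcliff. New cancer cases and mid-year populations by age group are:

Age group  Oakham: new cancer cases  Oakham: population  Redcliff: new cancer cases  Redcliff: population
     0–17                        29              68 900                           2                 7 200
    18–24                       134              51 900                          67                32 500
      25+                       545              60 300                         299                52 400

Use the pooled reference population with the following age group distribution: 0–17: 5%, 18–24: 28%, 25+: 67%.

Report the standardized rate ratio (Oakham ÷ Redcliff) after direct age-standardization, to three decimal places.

Age-specific rates per 100 000 for Oakham: 42.09, 258.19, 903.81.
For Redcliff: 27.78, 206.15, 570.61.
Standard weights: 0.05, 0.28, 0.67.
Oakham: 0.0500×42.09 + 0.2800×258.19 + 0.6700×903.81 = 679.9529 per 100 000.
Redcliff: 0.0500×27.78 + 0.2800×206.15 + 0.6700×570.61 = 441.4211 per 100 000.
Ratio = 679.9529 ÷ 441.4211 = 1.54037.

1.540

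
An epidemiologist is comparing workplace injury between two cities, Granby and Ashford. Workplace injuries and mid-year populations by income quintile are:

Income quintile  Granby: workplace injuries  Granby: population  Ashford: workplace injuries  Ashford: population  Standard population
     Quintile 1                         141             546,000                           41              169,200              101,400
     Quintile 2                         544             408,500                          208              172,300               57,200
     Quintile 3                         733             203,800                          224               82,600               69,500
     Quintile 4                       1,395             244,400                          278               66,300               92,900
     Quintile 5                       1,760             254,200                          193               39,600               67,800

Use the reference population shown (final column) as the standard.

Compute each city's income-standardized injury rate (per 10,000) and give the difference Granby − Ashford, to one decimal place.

Income-specific rates per 10,000 for Granby: 2.58, 13.32, 35.97, 57.08, 69.24.
For Ashford: 2.42, 12.07, 27.12, 41.93, 48.74.
Standard total = 388,800; weights = 0.2608, 0.1471, 0.1788, 0.2389, 0.1744.
Granby: 0.2608×2.58 + 0.1471×13.32 + 0.1788×35.97 + 0.2389×57.08 + 0.1744×69.24 = 34.7740 per 10,000.
Ashford: 0.2608×2.42 + 0.1471×12.07 + 0.1788×27.12 + 0.2389×41.93 + 0.1744×48.74 = 25.7735 per 10,000.
Difference = 34.7740 − 25.7735 = 9.0005.

9.0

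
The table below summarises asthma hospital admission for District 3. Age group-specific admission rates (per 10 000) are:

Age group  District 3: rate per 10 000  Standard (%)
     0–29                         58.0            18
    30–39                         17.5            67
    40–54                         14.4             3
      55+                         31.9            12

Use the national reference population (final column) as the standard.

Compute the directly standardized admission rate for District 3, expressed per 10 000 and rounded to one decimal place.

26.4

Standard weights: 0.18, 0.67, 0.03, 0.12.
Standardized rate: 0.1800×58.0 + 0.6700×17.5 + 0.0300×14.4 + 0.1200×31.9 = 26.4250 per 10 000.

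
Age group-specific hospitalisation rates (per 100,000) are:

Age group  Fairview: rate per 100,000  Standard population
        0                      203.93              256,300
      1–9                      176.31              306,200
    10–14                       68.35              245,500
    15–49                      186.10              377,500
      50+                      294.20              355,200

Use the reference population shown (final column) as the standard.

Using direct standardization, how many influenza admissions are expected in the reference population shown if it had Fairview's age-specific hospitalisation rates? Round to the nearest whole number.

2978

Expected influenza admissions = Σ (standard pop × age-specific rate ÷ 100,000)
= 256,300×203.93/100,000 + 306,200×176.31/100,000 + 245,500×68.35/100,000 + 377,500×186.10/100,000 + 355,200×294.20/100,000
= 522.67 + 539.86 + 167.80 + 702.53 + 1045.00 = 2977.86.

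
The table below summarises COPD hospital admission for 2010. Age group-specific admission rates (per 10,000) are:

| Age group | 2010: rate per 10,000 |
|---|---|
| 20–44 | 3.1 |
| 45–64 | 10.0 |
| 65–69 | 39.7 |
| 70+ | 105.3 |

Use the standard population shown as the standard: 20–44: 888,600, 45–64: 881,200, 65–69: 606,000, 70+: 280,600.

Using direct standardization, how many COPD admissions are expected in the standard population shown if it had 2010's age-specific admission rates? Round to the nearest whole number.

6517

Expected COPD admissions = Σ (standard pop × age-specific rate ÷ 10,000)
= 888,600×3.1/10,000 + 881,200×10.0/10,000 + 606,000×39.7/10,000 + 280,600×105.3/10,000
= 275.47 + 881.20 + 2405.82 + 2954.72 = 6517.20.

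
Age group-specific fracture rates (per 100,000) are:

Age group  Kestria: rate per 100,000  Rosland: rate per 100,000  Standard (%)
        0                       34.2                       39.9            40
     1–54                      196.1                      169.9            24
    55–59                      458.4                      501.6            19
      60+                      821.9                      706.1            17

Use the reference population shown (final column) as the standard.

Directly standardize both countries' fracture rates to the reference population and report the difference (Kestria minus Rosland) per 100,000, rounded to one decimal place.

15.5

Standard weights: 0.40, 0.24, 0.19, 0.17.
Kestria: 0.4000×34.2 + 0.2400×196.1 + 0.1900×458.4 + 0.1700×821.9 = 287.5630 per 100,000.
Rosland: 0.4000×39.9 + 0.2400×169.9 + 0.1900×501.6 + 0.1700×706.1 = 272.0770 per 100,000.
Difference = 287.5630 − 272.0770 = 15.4860.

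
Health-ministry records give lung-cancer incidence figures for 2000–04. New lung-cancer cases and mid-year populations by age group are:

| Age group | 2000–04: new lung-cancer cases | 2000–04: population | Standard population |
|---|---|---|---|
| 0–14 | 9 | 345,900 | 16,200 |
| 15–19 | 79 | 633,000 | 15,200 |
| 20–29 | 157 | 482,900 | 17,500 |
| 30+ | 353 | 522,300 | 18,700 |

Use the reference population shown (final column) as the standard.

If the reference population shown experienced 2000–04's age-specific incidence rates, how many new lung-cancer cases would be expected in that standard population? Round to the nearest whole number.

21

Age-specific rates per 100,000 for 2000–04: 2.60, 12.48, 32.51, 67.59.
Expected new lung-cancer cases = Σ (standard pop × age-specific rate ÷ 100,000)
= 16,200×2.60/100,000 + 15,200×12.48/100,000 + 17,500×32.51/100,000 + 18,700×67.59/100,000
= 0.42 + 1.90 + 5.69 + 12.64 = 20.65.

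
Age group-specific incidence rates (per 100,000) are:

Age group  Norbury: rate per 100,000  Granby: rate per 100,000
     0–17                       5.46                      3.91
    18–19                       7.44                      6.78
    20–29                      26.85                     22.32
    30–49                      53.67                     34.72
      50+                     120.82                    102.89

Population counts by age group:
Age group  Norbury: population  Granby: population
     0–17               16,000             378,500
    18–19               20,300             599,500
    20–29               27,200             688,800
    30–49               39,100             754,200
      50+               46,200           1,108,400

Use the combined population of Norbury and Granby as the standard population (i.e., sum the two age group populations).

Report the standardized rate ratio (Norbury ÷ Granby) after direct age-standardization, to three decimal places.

Combined standard total = 3,678,200; weights = 0.1073, 0.1685, 0.1947, 0.2157, 0.3139.
Norbury: 0.1073×5.46 + 0.1685×7.44 + 0.1947×26.85 + 0.2157×53.67 + 0.3139×120.82 = 56.5671 per 100,000.
Granby: 0.1073×3.91 + 0.1685×6.78 + 0.1947×22.32 + 0.2157×34.72 + 0.3139×102.89 = 45.6925 per 100,000.
Ratio = 56.5671 ÷ 45.6925 = 1.23800.

1.238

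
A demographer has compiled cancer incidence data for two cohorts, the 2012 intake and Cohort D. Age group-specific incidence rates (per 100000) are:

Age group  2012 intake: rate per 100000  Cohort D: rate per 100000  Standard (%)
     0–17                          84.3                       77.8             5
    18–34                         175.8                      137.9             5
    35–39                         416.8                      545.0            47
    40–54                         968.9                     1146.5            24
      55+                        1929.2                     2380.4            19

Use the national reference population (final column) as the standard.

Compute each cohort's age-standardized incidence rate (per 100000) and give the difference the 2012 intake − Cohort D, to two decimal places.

Standard weights: 0.05, 0.05, 0.47, 0.24, 0.19.
The 2012 intake: 0.0500×84.3 + 0.0500×175.8 + 0.4700×416.8 + 0.2400×968.9 + 0.1900×1929.2 = 807.9850 per 100000.
Cohort D: 0.0500×77.8 + 0.0500×137.9 + 0.4700×545.0 + 0.2400×1146.5 + 0.1900×2380.4 = 994.3710 per 100000.
Difference = 807.9850 − 994.3710 = -186.3860.

-186.39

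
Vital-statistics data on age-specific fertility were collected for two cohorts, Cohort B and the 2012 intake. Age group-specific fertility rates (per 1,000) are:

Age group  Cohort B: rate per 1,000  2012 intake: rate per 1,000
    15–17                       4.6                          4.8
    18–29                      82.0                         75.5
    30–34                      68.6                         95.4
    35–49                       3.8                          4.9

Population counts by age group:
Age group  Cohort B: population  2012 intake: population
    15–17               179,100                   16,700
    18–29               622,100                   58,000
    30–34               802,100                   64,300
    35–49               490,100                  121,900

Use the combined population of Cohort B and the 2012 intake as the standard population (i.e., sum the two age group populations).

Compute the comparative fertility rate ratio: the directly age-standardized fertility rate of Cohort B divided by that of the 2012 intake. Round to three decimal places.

0.859

Combined standard total = 2,354,300; weights = 0.0832, 0.2889, 0.3680, 0.2599.
Cohort B: 0.0832×4.6 + 0.2889×82.0 + 0.3680×68.6 + 0.2599×3.8 = 50.3035 per 1,000.
The 2012 intake: 0.0832×4.8 + 0.2889×75.5 + 0.3680×95.4 + 0.2599×4.9 = 58.5910 per 1,000.
Ratio = 50.3035 ÷ 58.5910 = 0.85855.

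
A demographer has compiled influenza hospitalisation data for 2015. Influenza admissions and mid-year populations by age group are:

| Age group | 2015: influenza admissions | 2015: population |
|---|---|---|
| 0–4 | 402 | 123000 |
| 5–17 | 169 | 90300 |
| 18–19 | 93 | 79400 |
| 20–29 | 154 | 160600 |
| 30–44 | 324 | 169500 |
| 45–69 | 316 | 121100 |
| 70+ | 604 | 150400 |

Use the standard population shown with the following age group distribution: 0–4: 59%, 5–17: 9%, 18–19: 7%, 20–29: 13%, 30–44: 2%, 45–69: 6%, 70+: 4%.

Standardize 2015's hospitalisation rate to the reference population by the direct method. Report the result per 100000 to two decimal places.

265.88

Age-specific rates per 100000 for 2015: 326.83, 187.15, 117.13, 95.89, 191.15, 260.94, 401.60.
Standard weights: 0.59, 0.09, 0.07, 0.13, 0.02, 0.06, 0.04.
Standardized rate: 0.5900×326.83 + 0.0900×187.15 + 0.0700×117.13 + 0.1300×95.89 + 0.0200×191.15 + 0.0600×260.94 + 0.0400×401.60 = 265.8812 per 100000.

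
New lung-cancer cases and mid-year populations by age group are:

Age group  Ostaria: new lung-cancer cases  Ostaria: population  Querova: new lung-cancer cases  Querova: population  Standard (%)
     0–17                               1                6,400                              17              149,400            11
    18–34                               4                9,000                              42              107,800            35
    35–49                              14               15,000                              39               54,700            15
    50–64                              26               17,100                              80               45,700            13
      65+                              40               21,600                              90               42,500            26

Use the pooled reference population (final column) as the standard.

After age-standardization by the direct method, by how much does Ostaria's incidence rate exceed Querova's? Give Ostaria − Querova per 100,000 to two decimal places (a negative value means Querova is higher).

Age-specific rates per 100,000 for Ostaria: 15.62, 44.44, 93.33, 152.05, 185.19.
For Querova: 11.38, 38.96, 71.30, 175.05, 211.76.
Standard weights: 0.11, 0.35, 0.15, 0.13, 0.26.
Ostaria: 0.1100×15.62 + 0.3500×44.44 + 0.1500×93.33 + 0.1300×152.05 + 0.2600×185.19 = 99.1885 per 100,000.
Querova: 0.1100×11.38 + 0.3500×38.96 + 0.1500×71.30 + 0.1300×175.05 + 0.2600×211.76 = 103.3987 per 100,000.
Difference = 99.1885 − 103.3987 = -4.2101.

-4.21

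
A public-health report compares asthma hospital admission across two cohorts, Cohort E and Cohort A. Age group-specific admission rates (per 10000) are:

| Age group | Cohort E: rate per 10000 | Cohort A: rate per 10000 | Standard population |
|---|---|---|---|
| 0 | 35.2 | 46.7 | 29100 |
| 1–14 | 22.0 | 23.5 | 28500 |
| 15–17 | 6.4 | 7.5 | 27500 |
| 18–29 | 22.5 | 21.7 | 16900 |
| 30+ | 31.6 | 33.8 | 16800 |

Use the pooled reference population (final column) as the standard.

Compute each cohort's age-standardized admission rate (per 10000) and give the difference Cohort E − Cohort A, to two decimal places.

Standard total = 118800; weights = 0.2449, 0.2399, 0.2315, 0.1423, 0.1414.
Cohort E: 0.2449×35.2 + 0.2399×22.0 + 0.2315×6.4 + 0.1423×22.5 + 0.1414×31.6 = 23.0509 per 10000.
Cohort A: 0.2449×46.7 + 0.2399×23.5 + 0.2315×7.5 + 0.1423×21.7 + 0.1414×33.8 = 26.6796 per 10000.
Difference = 23.0509 − 26.6796 = -3.6287.

-3.63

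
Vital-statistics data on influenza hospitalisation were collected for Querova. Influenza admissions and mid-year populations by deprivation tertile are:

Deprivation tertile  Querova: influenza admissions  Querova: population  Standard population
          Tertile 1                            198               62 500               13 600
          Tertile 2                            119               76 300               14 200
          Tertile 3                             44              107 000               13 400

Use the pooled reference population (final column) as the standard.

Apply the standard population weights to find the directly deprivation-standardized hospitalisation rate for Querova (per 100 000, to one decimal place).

171.7

Deprivation-specific rates per 100 000 for Querova: 316.80, 155.96, 41.12.
Standard total = 41 200; weights = 0.3301, 0.3447, 0.3252.
Standardized rate: 0.3301×316.80 + 0.3447×155.96 + 0.3252×41.12 = 171.7036 per 100 000.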